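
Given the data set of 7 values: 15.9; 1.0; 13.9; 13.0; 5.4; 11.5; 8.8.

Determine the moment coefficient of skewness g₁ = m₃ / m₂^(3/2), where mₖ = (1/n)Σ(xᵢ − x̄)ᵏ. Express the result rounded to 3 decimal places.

-0.622

x̄ = (15.9 + 1.0 + 13.9 + 13.0 + 5.4 + 11.5 + 8.8) / 7 = 9.9286
deviations (xᵢ − x̄): 5.9714, -8.9286, 3.9714, 3.0714, -4.5286, 1.5714, -1.1286
Σ(xᵢ − x̄)² = 164.8343 ⇒ m₂ = 164.8343/7 = 23.54776
Σ(xᵢ − x̄)³ = -497.6668 ⇒ m₃ = -497.6668/7 = -71.09526
m₂^(3/2) = 23.54776^(1.5) = 114.26791
g₁ = m₃ / m₂^(3/2) = -71.09526 / 114.26791 ≈ -0.622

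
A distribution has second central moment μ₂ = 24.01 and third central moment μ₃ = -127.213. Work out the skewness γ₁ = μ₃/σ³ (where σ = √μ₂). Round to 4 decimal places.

-1.0813

σ = √μ₂ = √24.01 = 4.90000
σ³ = μ₂^(3/2) = 117.64900
γ₁ = μ₃/σ³ = -127.213 / 117.64900 ≈ -1.0813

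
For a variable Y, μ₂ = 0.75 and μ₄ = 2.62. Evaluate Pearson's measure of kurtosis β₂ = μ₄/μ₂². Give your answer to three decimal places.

μ₂² = 0.75² = 0.56250
μ₄/μ₂² = 2.62 / 0.56250 = 4.65778
β₂ ≈ 4.658

4.658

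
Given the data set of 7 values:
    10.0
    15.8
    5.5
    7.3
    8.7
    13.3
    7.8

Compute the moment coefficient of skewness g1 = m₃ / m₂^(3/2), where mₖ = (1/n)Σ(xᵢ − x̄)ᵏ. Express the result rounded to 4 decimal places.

x̄ = (10.0 + 15.8 + 5.5 + 7.3 + 8.7 + 13.3 + 7.8) / 7 = 9.7714
deviations (xᵢ − x̄): 0.2286, 6.0286, -4.2714, -2.4714, -1.0714, 3.5286, -1.9714
Σ(xᵢ − x̄)² = 78.2343 ⇒ m₂ = 78.2343/7 = 11.17633
Σ(xᵢ − x̄)³ = 161.1260 ⇒ m₃ = 161.1260/7 = 23.01799
m₂^(3/2) = 11.17633^(1.5) = 37.36359
g1 = m₃ / m₂^(3/2) = 23.01799 / 37.36359 ≈ 0.6161

0.6161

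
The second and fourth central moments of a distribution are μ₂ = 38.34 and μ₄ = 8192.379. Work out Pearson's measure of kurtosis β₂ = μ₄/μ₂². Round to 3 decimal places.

μ₂² = 38.34² = 1469.95560
μ₄/μ₂² = 8192.379 / 1469.95560 = 5.57322
β₂ ≈ 5.573

5.573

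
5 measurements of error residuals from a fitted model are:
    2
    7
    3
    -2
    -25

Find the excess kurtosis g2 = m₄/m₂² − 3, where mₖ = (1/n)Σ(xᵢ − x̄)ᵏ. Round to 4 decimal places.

x̄ = -3.0000
Σ(xᵢ − x̄)² = 646.0000 ⇒ m₂ = 129.20000
Σ(xᵢ − x̄)⁴ = 246178.0000 ⇒ m₄ = 49235.60000
m₂² = 16692.64000
g2 = m₄/m₂² − 3 = 2.94954 − 3 ≈ -0.0505

-0.0505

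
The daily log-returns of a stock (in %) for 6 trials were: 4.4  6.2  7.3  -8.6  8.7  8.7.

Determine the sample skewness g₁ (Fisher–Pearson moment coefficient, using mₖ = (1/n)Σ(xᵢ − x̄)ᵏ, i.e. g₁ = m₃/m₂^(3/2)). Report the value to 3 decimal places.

x̄ = (4.4 + 6.2 + 7.3 - 8.6 + 8.7 + 8.7) / 6 = 4.4500
deviations (xᵢ − x̄): -0.0500, 1.7500, 2.8500, -13.0500, 4.2500, 4.2500
Σ(xᵢ − x̄)² = 217.6150 ⇒ m₂ = 217.6150/6 = 36.26917
Σ(xᵢ − x̄)³ = -2040.4080 ⇒ m₃ = -2040.4080/6 = -340.06800
m₂^(3/2) = 36.26917^(1.5) = 218.42702
g₁ = m₃ / m₂^(3/2) = -340.06800 / 218.42702 ≈ -1.557

-1.557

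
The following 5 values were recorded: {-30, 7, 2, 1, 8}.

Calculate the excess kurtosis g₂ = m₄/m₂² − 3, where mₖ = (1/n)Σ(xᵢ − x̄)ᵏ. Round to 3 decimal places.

0.067

x̄ = -2.4000
Σ(xᵢ − x̄)² = 989.2000 ⇒ m₂ = 197.84000
Σ(xᵢ − x̄)⁴ = 600292.8160 ⇒ m₄ = 120058.56320
m₂² = 39140.66560
g₂ = m₄/m₂² − 3 = 3.06736 − 3 ≈ 0.067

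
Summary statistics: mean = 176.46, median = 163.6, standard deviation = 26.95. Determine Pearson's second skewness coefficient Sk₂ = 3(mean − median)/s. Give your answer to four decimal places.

1.4315

Sk₂ = 3(176.46 − 163.6) / 26.95 = 3 × 12.8600 / 26.95
    = 38.5800 / 26.95 ≈ 1.4315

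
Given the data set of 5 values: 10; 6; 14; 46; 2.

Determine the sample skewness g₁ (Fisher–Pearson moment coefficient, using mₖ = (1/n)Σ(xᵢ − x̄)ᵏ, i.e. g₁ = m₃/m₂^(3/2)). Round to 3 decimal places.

x̄ = (10 + 6 + 14 + 46 + 2) / 5 = 15.6000
deviations (xᵢ − x̄): -5.6000, -9.6000, -1.6000, 30.4000, -13.6000
Σ(xᵢ − x̄)² = 1235.2000 ⇒ m₂ = 1235.2000/5 = 247.04000
Σ(xᵢ − x̄)³ = 24514.5600 ⇒ m₃ = 24514.5600/5 = 4902.91200
m₂^(3/2) = 247.04000^(1.5) = 3882.85272
g₁ = m₃ / m₂^(3/2) = 4902.91200 / 3882.85272 ≈ 1.263

1.263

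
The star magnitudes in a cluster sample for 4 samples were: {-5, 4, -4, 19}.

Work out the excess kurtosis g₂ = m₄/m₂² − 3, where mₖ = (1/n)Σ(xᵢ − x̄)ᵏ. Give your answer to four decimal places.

x̄ = 3.5000
Σ(xᵢ − x̄)² = 369.0000 ⇒ m₂ = 92.25000
Σ(xᵢ − x̄)⁴ = 66104.2500 ⇒ m₄ = 16526.06250
m₂² = 8510.06250
g₂ = m₄/m₂² − 3 = 1.94194 − 3 ≈ -1.0581

-1.0581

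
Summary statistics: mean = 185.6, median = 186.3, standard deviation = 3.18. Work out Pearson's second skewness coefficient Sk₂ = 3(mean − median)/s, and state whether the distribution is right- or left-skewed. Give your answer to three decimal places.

-0.660, left-skewed

Sk₂ = 3(185.6 − 186.3) / 3.18 = 3 × -0.7000 / 3.18
    = -2.1000 / 3.18 ≈ -0.660
Sk₂ < 0 ⇒ mean < median ⇒ left-skewed (negative skew).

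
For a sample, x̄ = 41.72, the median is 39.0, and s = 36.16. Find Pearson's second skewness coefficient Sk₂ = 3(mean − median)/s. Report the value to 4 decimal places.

Sk₂ = 3(41.72 − 39.0) / 36.16 = 3 × 2.7200 / 36.16
    = 8.1600 / 36.16 ≈ 0.2257

0.2257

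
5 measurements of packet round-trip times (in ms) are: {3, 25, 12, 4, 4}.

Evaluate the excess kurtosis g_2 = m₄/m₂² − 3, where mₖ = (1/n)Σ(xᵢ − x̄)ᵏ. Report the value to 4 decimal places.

-0.5339

x̄ = 9.6000
Σ(xᵢ − x̄)² = 349.2000 ⇒ m₂ = 69.84000
Σ(xᵢ − x̄)⁴ = 60142.4160 ⇒ m₄ = 12028.48320
m₂² = 4877.62560
g_2 = m₄/m₂² − 3 = 2.46605 − 3 ≈ -0.5339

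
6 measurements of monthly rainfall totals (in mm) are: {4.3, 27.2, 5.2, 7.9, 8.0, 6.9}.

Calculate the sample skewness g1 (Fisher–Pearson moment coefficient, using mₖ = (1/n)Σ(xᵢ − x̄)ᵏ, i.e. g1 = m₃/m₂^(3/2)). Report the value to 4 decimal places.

x̄ = (4.3 + 27.2 + 5.2 + 7.9 + 8.0 + 6.9) / 6 = 9.9167
deviations (xᵢ − x̄): -5.6167, 17.2833, -4.7167, -2.0167, -1.9167, -3.0167
Σ(xᵢ − x̄)² = 369.3483 ⇒ m₂ = 369.3483/6 = 61.55806
Σ(xᵢ − x̄)³ = 4837.9516 ⇒ m₃ = 4837.9516/6 = 806.32526
m₂^(3/2) = 61.55806^(1.5) = 482.97799
g1 = m₃ / m₂^(3/2) = 806.32526 / 482.97799 ≈ 1.6695

1.6695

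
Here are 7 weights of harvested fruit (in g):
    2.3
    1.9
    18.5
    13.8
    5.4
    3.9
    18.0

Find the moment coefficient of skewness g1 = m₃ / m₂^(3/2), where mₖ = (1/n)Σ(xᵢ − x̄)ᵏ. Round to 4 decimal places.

0.3317

x̄ = (2.3 + 1.9 + 18.5 + 13.8 + 5.4 + 3.9 + 18.0) / 7 = 9.1143
deviations (xᵢ − x̄): -6.8143, -7.2143, 9.3857, 4.6857, -3.7143, -5.2143, 8.8857
Σ(xᵢ − x̄)² = 328.4686 ⇒ m₂ = 328.4686/7 = 46.92408
Σ(xᵢ − x̄)³ = 746.3578 ⇒ m₃ = 746.3578/7 = 106.62254
m₂^(3/2) = 46.92408^(1.5) = 321.43538
g1 = m₃ / m₂^(3/2) = 106.62254 / 321.43538 ≈ 0.3317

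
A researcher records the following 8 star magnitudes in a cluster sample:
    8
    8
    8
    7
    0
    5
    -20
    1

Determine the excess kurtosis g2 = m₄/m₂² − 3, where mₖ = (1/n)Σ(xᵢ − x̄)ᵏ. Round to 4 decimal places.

x̄ = 2.1250
Σ(xᵢ − x̄)² = 630.8750 ⇒ m₂ = 78.85938
Σ(xᵢ − x̄)⁴ = 243854.6504 ⇒ m₄ = 30481.83130
m₂² = 6218.80103
g2 = m₄/m₂² − 3 = 4.90156 − 3 ≈ 1.9016

1.9016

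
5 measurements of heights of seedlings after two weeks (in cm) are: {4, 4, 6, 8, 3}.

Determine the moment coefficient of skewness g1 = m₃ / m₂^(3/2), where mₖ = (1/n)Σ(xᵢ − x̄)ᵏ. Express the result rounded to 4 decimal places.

0.6289

x̄ = (4 + 4 + 6 + 8 + 3) / 5 = 5.0000
deviations (xᵢ − x̄): -1.0000, -1.0000, 1.0000, 3.0000, -2.0000
Σ(xᵢ − x̄)² = 16.0000 ⇒ m₂ = 16.0000/5 = 3.20000
Σ(xᵢ − x̄)³ = 18.0000 ⇒ m₃ = 18.0000/5 = 3.60000
m₂^(3/2) = 3.20000^(1.5) = 5.72433
g1 = m₃ / m₂^(3/2) = 3.60000 / 5.72433 ≈ 0.6289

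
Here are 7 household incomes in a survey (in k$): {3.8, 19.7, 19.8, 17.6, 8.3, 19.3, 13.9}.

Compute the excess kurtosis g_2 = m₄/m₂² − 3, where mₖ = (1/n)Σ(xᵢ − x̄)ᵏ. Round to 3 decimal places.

-0.916

x̄ = 14.6286
Σ(xᵢ − x̄)² = 240.9543 ⇒ m₂ = 34.42204
Σ(xᵢ − x̄)⁴ = 17284.6581 ⇒ m₄ = 2469.23687
m₂² = 1184.87689
g_2 = m₄/m₂² − 3 = 2.08396 − 3 ≈ -0.916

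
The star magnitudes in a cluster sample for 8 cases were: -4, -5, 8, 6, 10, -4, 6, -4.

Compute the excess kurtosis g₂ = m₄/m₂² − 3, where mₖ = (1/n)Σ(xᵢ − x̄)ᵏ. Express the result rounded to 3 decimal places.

-1.819

x̄ = 1.6250
Σ(xᵢ − x̄)² = 287.8750 ⇒ m₂ = 35.98438
Σ(xᵢ − x̄)⁴ = 12233.8691 ⇒ m₄ = 1529.23364
m₂² = 1294.87524
g₂ = m₄/m₂² − 3 = 1.18099 − 3 ≈ -1.819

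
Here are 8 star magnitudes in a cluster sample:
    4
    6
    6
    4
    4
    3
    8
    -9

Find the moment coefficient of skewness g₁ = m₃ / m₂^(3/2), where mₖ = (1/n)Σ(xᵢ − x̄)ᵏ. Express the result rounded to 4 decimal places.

-1.8305

x̄ = (4 + 6 + 6 + 4 + 4 + 3 + 8 - 9) / 8 = 3.2500
deviations (xᵢ − x̄): 0.7500, 2.7500, 2.7500, 0.7500, 0.7500, -0.2500, 4.7500, -12.2500
Σ(xᵢ − x̄)² = 189.5000 ⇒ m₂ = 189.5000/8 = 23.68750
Σ(xᵢ − x̄)³ = -1688.2500 ⇒ m₃ = -1688.2500/8 = -211.03125
m₂^(3/2) = 23.68750^(1.5) = 115.28660
g₁ = m₃ / m₂^(3/2) = -211.03125 / 115.28660 ≈ -1.8305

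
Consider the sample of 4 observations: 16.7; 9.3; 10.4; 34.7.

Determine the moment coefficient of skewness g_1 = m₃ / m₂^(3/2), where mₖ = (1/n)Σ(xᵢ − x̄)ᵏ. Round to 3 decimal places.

0.912

x̄ = (16.7 + 9.3 + 10.4 + 34.7) / 4 = 17.7750
deviations (xᵢ − x̄): -1.0750, -8.4750, -7.3750, 16.9250
Σ(xᵢ − x̄)² = 413.8275 ⇒ m₂ = 413.8275/4 = 103.45688
Σ(xᵢ − x̄)³ = 3837.1661 ⇒ m₃ = 3837.1661/4 = 959.29153
m₂^(3/2) = 103.45688^(1.5) = 1052.29870
g_1 = m₃ / m₂^(3/2) = 959.29153 / 1052.29870 ≈ 0.912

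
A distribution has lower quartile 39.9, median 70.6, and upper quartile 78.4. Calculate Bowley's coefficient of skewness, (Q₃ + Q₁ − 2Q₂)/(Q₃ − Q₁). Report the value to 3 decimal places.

-0.595

numerator: Q₃ + Q₁ − 2Q₂ = 78.4 + 39.9 − 2×70.6 = -22.9000
denominator: Q₃ − Q₁ = 78.4 − 39.9 = 38.5000
Bowley skewness = -22.9000 / 38.5000 ≈ -0.595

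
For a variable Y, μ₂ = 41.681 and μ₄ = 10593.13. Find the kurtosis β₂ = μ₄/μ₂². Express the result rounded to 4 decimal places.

6.0974

μ₂² = 41.681² = 1737.30576
μ₄/μ₂² = 10593.13 / 1737.30576 = 6.09745
β₂ ≈ 6.0974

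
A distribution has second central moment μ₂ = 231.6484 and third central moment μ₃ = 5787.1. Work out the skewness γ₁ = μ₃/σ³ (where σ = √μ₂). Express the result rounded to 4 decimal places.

σ = √μ₂ = √231.6484 = 15.22000
σ³ = μ₂^(3/2) = 3525.68865
γ₁ = μ₃/σ³ = 5787.1 / 3525.68865 ≈ 1.6414

1.6414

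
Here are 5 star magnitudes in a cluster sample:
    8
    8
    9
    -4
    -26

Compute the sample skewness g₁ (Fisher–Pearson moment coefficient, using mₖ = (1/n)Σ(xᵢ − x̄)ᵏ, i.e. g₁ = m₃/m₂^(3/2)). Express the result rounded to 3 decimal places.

x̄ = (8 + 8 + 9 - 4 - 26) / 5 = -1.0000
deviations (xᵢ − x̄): 9.0000, 9.0000, 10.0000, -3.0000, -25.0000
Σ(xᵢ − x̄)² = 896.0000 ⇒ m₂ = 896.0000/5 = 179.20000
Σ(xᵢ − x̄)³ = -13194.0000 ⇒ m₃ = -13194.0000/5 = -2638.80000
m₂^(3/2) = 179.20000^(1.5) = 2398.87163
g₁ = m₃ / m₂^(3/2) = -2638.80000 / 2398.87163 ≈ -1.100

-1.100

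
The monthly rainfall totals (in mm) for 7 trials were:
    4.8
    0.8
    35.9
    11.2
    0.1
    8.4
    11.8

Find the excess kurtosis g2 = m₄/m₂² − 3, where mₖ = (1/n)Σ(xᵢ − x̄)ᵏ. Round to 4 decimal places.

0.9368

x̄ = 10.4286
Σ(xᵢ − x̄)² = 886.4543 ⇒ m₂ = 126.63633
Σ(xᵢ − x̄)⁴ = 441933.2529 ⇒ m₄ = 63133.32184
m₂² = 16036.75920
g2 = m₄/m₂² − 3 = 3.93679 − 3 ≈ 0.9368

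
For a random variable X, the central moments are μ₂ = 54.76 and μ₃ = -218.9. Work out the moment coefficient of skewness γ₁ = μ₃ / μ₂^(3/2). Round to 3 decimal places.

σ = √μ₂ = √54.76 = 7.40000
σ³ = μ₂^(3/2) = 405.22400
γ₁ = μ₃/σ³ = -218.9 / 405.22400 ≈ -0.540

-0.540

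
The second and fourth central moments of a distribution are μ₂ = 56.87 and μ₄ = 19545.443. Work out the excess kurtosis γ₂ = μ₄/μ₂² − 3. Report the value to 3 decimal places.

μ₂² = 56.87² = 3234.19690
μ₄/μ₂² = 19545.443 / 3234.19690 = 6.04337
γ₂ = 6.04337 − 3 ≈ 3.043

3.043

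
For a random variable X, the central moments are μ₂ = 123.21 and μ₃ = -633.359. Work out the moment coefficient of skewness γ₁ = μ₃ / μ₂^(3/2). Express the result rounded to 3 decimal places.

-0.463

σ = √μ₂ = √123.21 = 11.10000
σ³ = μ₂^(3/2) = 1367.63100
γ₁ = μ₃/σ³ = -633.359 / 1367.63100 ≈ -0.463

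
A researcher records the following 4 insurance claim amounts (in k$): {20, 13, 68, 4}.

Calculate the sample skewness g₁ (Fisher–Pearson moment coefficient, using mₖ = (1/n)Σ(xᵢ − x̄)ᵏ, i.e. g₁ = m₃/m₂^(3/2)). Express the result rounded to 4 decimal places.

x̄ = (20 + 13 + 68 + 4) / 4 = 26.2500
deviations (xᵢ − x̄): -6.2500, -13.2500, 41.7500, -22.2500
Σ(xᵢ − x̄)² = 2452.7500 ⇒ m₂ = 2452.7500/4 = 613.18750
Σ(xᵢ − x̄)³ = 59187.3750 ⇒ m₃ = 59187.3750/4 = 14796.84375
m₂^(3/2) = 613.18750^(1.5) = 15184.13092
g₁ = m₃ / m₂^(3/2) = 14796.84375 / 15184.13092 ≈ 0.9745

0.9745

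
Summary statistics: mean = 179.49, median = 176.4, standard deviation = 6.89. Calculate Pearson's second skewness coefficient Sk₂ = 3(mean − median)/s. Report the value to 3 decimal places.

1.345

Sk₂ = 3(179.49 − 176.4) / 6.89 = 3 × 3.0900 / 6.89
    = 9.2700 / 6.89 ≈ 1.345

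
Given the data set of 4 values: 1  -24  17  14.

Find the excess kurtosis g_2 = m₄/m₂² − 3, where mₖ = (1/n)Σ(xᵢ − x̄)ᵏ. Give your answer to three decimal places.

x̄ = 2.0000
Σ(xᵢ − x̄)² = 1046.0000 ⇒ m₂ = 261.50000
Σ(xᵢ − x̄)⁴ = 528338.0000 ⇒ m₄ = 132084.50000
m₂² = 68382.25000
g_2 = m₄/m₂² − 3 = 1.93156 − 3 ≈ -1.068

-1.068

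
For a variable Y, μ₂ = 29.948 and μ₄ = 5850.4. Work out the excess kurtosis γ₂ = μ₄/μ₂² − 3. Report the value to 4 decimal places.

μ₂² = 29.948² = 896.88270
μ₄/μ₂² = 5850.4 / 896.88270 = 6.52304
γ₂ = 6.52304 − 3 ≈ 3.5230

3.5230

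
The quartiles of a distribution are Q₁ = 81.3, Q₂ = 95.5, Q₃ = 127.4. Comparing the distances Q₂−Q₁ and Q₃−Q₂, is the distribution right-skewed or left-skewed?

Q₂ − Q₁ = 14.2;  Q₃ − Q₂ = 31.9
Q₃ − Q₂ > Q₂ − Q₁ ⇒ the upper half is more spread out ⇒ right-skewed.

right-skewed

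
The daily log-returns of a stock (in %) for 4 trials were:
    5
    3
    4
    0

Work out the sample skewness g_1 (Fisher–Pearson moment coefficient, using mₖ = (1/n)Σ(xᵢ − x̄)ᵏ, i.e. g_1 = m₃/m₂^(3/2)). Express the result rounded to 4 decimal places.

-0.6872

x̄ = (5 + 3 + 4 + 0) / 4 = 3.0000
deviations (xᵢ − x̄): 2.0000, 0.0000, 1.0000, -3.0000
Σ(xᵢ − x̄)² = 14.0000 ⇒ m₂ = 14.0000/4 = 3.50000
Σ(xᵢ − x̄)³ = -18.0000 ⇒ m₃ = -18.0000/4 = -4.50000
m₂^(3/2) = 3.50000^(1.5) = 6.54790
g_1 = m₃ / m₂^(3/2) = -4.50000 / 6.54790 ≈ -0.6872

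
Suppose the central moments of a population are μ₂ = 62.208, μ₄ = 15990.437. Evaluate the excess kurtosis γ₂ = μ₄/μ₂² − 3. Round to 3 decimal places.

1.132

μ₂² = 62.208² = 3869.83526
μ₄/μ₂² = 15990.437 / 3869.83526 = 4.13207
γ₂ = 4.13207 − 3 ≈ 1.132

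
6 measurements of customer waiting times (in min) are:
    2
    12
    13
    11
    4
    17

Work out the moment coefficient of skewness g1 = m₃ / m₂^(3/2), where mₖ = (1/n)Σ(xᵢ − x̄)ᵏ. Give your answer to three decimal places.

-0.315

x̄ = (2 + 12 + 13 + 11 + 4 + 17) / 6 = 9.8333
deviations (xᵢ − x̄): -7.8333, 2.1667, 3.1667, 1.1667, -5.8333, 7.1667
Σ(xᵢ − x̄)² = 162.8333 ⇒ m₂ = 162.8333/6 = 27.13889
Σ(xᵢ − x̄)³ = -267.5556 ⇒ m₃ = -267.5556/6 = -44.59259
m₂^(3/2) = 27.13889^(1.5) = 141.38004
g1 = m₃ / m₂^(3/2) = -44.59259 / 141.38004 ≈ -0.315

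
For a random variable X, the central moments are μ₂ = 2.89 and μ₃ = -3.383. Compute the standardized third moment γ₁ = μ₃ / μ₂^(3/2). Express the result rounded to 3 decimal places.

-0.689

σ = √μ₂ = √2.89 = 1.70000
σ³ = μ₂^(3/2) = 4.91300
γ₁ = μ₃/σ³ = -3.383 / 4.91300 ≈ -0.689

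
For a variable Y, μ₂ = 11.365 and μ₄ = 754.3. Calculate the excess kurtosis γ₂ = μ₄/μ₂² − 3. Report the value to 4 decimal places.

μ₂² = 11.365² = 129.16323
μ₄/μ₂² = 754.3 / 129.16323 = 5.83990
γ₂ = 5.83990 − 3 ≈ 2.8399

2.8399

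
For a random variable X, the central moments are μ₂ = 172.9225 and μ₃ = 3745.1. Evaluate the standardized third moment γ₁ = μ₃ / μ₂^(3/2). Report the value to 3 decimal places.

1.647

σ = √μ₂ = √172.9225 = 13.15000
σ³ = μ₂^(3/2) = 2273.93088
γ₁ = μ₃/σ³ = 3745.1 / 2273.93088 ≈ 1.647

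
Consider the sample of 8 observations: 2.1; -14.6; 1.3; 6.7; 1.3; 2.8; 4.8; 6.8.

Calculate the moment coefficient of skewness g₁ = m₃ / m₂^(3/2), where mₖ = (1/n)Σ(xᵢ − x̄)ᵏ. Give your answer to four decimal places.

x̄ = (2.1 - 14.6 + 1.3 + 6.7 + 1.3 + 2.8 + 4.8 + 6.8) / 8 = 1.4000
deviations (xᵢ − x̄): 0.7000, -16.0000, -0.1000, 5.3000, -0.1000, 1.4000, 3.4000, 5.4000
Σ(xᵢ − x̄)² = 327.2800 ⇒ m₂ = 327.2800/8 = 40.91000
Σ(xᵢ − x̄)³ = -3747.2700 ⇒ m₃ = -3747.2700/8 = -468.40875
m₂^(3/2) = 40.91000^(1.5) = 261.66415
g₁ = m₃ / m₂^(3/2) = -468.40875 / 261.66415 ≈ -1.7901

-1.7901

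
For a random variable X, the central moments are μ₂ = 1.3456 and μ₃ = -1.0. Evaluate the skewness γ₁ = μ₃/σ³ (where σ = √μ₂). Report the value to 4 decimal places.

-0.6407

σ = √μ₂ = √1.3456 = 1.16000
σ³ = μ₂^(3/2) = 1.56090
γ₁ = μ₃/σ³ = -1.0 / 1.56090 ≈ -0.6407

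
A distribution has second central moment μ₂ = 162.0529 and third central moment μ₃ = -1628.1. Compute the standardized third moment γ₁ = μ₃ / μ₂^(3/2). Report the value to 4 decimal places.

-0.7892

σ = √μ₂ = √162.0529 = 12.73000
σ³ = μ₂^(3/2) = 2062.93342
γ₁ = μ₃/σ³ = -1628.1 / 2062.93342 ≈ -0.7892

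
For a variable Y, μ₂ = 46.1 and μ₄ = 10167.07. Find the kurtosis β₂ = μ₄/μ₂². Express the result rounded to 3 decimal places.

4.784

μ₂² = 46.1² = 2125.21000
μ₄/μ₂² = 10167.07 / 2125.21000 = 4.78403
β₂ ≈ 4.784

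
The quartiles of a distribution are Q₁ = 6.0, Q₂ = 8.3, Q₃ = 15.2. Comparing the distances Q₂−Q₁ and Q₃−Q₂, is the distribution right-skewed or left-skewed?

right-skewed

Q₂ − Q₁ = 2.3;  Q₃ − Q₂ = 6.9
Q₃ − Q₂ > Q₂ − Q₁ ⇒ the upper half is more spread out ⇒ right-skewed.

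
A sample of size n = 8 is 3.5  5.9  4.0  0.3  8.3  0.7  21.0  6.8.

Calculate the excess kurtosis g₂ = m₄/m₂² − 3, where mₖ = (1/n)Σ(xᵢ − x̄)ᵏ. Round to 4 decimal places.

x̄ = 6.3125
Σ(xᵢ − x̄)² = 300.9888 ⇒ m₂ = 37.62359
Σ(xᵢ − x̄)⁴ = 48942.2152 ⇒ m₄ = 6117.77690
m₂² = 1415.53481
g₂ = m₄/m₂² − 3 = 4.32188 − 3 ≈ 1.3219

1.3219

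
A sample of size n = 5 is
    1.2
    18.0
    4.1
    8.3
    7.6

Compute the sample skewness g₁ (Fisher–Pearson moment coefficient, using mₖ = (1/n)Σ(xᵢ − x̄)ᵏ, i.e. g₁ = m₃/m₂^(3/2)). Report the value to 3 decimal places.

x̄ = (1.2 + 18.0 + 4.1 + 8.3 + 7.6) / 5 = 7.8400
deviations (xᵢ − x̄): -6.6400, 10.1600, -3.7400, 0.4600, -0.2400
Σ(xᵢ − x̄)² = 161.5720 ⇒ m₂ = 161.5720/5 = 32.31440
Σ(xᵢ − x̄)³ = 703.7870 ⇒ m₃ = 703.7870/5 = 140.75741
m₂^(3/2) = 32.31440^(1.5) = 183.69365
g₁ = m₃ / m₂^(3/2) = 140.75741 / 183.69365 ≈ 0.766

0.766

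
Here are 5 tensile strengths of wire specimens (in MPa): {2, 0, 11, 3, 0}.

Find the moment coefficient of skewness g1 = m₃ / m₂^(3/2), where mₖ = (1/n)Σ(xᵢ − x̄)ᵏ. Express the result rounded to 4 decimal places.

1.2087

x̄ = (2 + 0 + 11 + 3 + 0) / 5 = 3.2000
deviations (xᵢ − x̄): -1.2000, -3.2000, 7.8000, -0.2000, -3.2000
Σ(xᵢ − x̄)² = 82.8000 ⇒ m₂ = 82.8000/5 = 16.56000
Σ(xᵢ − x̄)³ = 407.2800 ⇒ m₃ = 407.2800/5 = 81.45600
m₂^(3/2) = 16.56000^(1.5) = 67.38923
g1 = m₃ / m₂^(3/2) = 81.45600 / 67.38923 ≈ 1.2087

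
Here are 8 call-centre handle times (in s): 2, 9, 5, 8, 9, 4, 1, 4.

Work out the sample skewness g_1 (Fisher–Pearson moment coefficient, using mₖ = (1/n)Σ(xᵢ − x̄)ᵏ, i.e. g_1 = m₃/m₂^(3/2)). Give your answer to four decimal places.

0.0574

x̄ = (2 + 9 + 5 + 8 + 9 + 4 + 1 + 4) / 8 = 5.2500
deviations (xᵢ − x̄): -3.2500, 3.7500, -0.2500, 2.7500, 3.7500, -1.2500, -4.2500, -1.2500
Σ(xᵢ − x̄)² = 67.5000 ⇒ m₂ = 67.5000/8 = 8.43750
Σ(xᵢ − x̄)³ = 11.2500 ⇒ m₃ = 11.2500/8 = 1.40625
m₂^(3/2) = 8.43750^(1.5) = 24.50872
g_1 = m₃ / m₂^(3/2) = 1.40625 / 24.50872 ≈ 0.0574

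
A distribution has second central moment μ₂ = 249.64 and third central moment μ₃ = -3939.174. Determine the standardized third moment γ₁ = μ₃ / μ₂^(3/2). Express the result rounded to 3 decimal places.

-0.999

σ = √μ₂ = √249.64 = 15.80000
σ³ = μ₂^(3/2) = 3944.31200
γ₁ = μ₃/σ³ = -3939.174 / 3944.31200 ≈ -0.999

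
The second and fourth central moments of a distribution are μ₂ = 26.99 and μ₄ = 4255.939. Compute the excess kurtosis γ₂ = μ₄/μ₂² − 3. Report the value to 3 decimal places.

2.842

μ₂² = 26.99² = 728.46010
μ₄/μ₂² = 4255.939 / 728.46010 = 5.84238
γ₂ = 5.84238 − 3 ≈ 2.842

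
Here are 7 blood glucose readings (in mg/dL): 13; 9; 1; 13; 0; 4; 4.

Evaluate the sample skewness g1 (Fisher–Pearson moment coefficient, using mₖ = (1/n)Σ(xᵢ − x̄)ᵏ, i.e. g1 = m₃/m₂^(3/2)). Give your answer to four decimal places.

x̄ = (13 + 9 + 1 + 13 + 0 + 4 + 4) / 7 = 6.2857
deviations (xᵢ − x̄): 6.7143, 2.7143, -5.2857, 6.7143, -6.2857, -2.2857, -2.2857
Σ(xᵢ − x̄)² = 175.4286 ⇒ m₂ = 175.4286/7 = 25.06122
Σ(xᵢ − x̄)³ = 205.4694 ⇒ m₃ = 205.4694/7 = 29.35277
m₂^(3/2) = 25.06122^(1.5) = 125.45946
g1 = m₃ / m₂^(3/2) = 29.35277 / 125.45946 ≈ 0.2340

0.2340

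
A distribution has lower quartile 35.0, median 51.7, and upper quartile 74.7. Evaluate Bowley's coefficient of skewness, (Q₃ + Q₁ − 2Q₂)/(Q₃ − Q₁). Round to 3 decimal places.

numerator: Q₃ + Q₁ − 2Q₂ = 74.7 + 35.0 − 2×51.7 = 6.3000
denominator: Q₃ − Q₁ = 74.7 − 35.0 = 39.7000
Bowley skewness = 6.3000 / 39.7000 ≈ 0.159

0.159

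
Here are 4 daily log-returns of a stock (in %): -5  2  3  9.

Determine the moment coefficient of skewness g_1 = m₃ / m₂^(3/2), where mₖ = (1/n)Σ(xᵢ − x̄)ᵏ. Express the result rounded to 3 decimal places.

x̄ = (-5 + 2 + 3 + 9) / 4 = 2.2500
deviations (xᵢ − x̄): -7.2500, -0.2500, 0.7500, 6.7500
Σ(xᵢ − x̄)² = 98.7500 ⇒ m₂ = 98.7500/4 = 24.68750
Σ(xᵢ − x̄)³ = -73.1250 ⇒ m₃ = -73.1250/4 = -18.28125
m₂^(3/2) = 24.68750^(1.5) = 122.66359
g_1 = m₃ / m₂^(3/2) = -18.28125 / 122.66359 ≈ -0.149

-0.149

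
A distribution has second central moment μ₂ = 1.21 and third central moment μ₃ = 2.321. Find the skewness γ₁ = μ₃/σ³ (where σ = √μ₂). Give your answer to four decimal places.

σ = √μ₂ = √1.21 = 1.10000
σ³ = μ₂^(3/2) = 1.33100
γ₁ = μ₃/σ³ = 2.321 / 1.33100 ≈ 1.7438

1.7438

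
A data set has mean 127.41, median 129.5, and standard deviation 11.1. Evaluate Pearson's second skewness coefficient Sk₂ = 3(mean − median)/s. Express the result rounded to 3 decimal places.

-0.565

Sk₂ = 3(127.41 − 129.5) / 11.1 = 3 × -2.0900 / 11.1
    = -6.2700 / 11.1 ≈ -0.565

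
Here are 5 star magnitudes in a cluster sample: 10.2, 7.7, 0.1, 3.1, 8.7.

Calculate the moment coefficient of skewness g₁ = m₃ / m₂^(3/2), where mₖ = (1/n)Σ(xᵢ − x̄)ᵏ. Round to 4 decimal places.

x̄ = (10.2 + 7.7 + 0.1 + 3.1 + 8.7) / 5 = 5.9600
deviations (xᵢ − x̄): 4.2400, 1.7400, -5.8600, -2.8600, 2.7400
Σ(xᵢ − x̄)² = 71.0320 ⇒ m₂ = 71.0320/5 = 14.20640
Σ(xᵢ − x̄)³ = -122.5598 ⇒ m₃ = -122.5598/5 = -24.51197
m₂^(3/2) = 14.20640^(1.5) = 53.54588
g₁ = m₃ / m₂^(3/2) = -24.51197 / 53.54588 ≈ -0.4578

-0.4578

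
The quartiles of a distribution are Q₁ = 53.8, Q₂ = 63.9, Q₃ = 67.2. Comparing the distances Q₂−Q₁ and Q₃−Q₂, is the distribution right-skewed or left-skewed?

left-skewed

Q₂ − Q₁ = 10.1;  Q₃ − Q₂ = 3.3
Q₂ − Q₁ > Q₃ − Q₂ ⇒ the lower half is more spread out ⇒ left-skewed.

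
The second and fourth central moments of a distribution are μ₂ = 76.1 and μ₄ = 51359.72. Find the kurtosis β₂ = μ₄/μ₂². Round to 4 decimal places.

8.8686

μ₂² = 76.1² = 5791.21000
μ₄/μ₂² = 51359.72 / 5791.21000 = 8.86856
β₂ ≈ 8.8686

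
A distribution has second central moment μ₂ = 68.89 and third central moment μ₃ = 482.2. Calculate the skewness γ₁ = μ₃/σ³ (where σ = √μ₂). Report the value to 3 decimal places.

0.843

σ = √μ₂ = √68.89 = 8.30000
σ³ = μ₂^(3/2) = 571.78700
γ₁ = μ₃/σ³ = 482.2 / 571.78700 ≈ 0.843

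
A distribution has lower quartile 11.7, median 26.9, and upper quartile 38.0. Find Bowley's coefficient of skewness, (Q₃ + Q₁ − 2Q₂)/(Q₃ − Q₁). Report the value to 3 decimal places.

numerator: Q₃ + Q₁ − 2Q₂ = 38.0 + 11.7 − 2×26.9 = -4.1000
denominator: Q₃ − Q₁ = 38.0 − 11.7 = 26.3000
Bowley skewness = -4.1000 / 26.3000 ≈ -0.156

-0.156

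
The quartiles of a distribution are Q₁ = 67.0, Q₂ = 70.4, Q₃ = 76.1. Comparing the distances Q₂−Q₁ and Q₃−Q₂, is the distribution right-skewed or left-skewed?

right-skewed

Q₂ − Q₁ = 3.4;  Q₃ − Q₂ = 5.7
Q₃ − Q₂ > Q₂ − Q₁ ⇒ the upper half is more spread out ⇒ right-skewed.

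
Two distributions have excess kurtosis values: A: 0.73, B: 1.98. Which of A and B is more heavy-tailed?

Higher excess kurtosis ⇒ heavier tails relative to the normal distribution.
0.73 vs 1.98: the larger is 1.98, so B has heavier tails.

B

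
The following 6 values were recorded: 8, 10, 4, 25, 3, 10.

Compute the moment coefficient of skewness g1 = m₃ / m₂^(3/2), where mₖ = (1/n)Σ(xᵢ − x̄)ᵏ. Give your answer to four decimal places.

1.2362

x̄ = (8 + 10 + 4 + 25 + 3 + 10) / 6 = 10.0000
deviations (xᵢ − x̄): -2.0000, 0.0000, -6.0000, 15.0000, -7.0000, 0.0000
Σ(xᵢ − x̄)² = 314.0000 ⇒ m₂ = 314.0000/6 = 52.33333
Σ(xᵢ − x̄)³ = 2808.0000 ⇒ m₃ = 2808.0000/6 = 468.00000
m₂^(3/2) = 52.33333^(1.5) = 378.58866
g1 = m₃ / m₂^(3/2) = 468.00000 / 378.58866 ≈ 1.2362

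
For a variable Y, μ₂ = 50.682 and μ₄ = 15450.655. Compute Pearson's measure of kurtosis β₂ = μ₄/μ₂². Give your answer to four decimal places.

μ₂² = 50.682² = 2568.66512
μ₄/μ₂² = 15450.655 / 2568.66512 = 6.01505
β₂ ≈ 6.0151

6.0151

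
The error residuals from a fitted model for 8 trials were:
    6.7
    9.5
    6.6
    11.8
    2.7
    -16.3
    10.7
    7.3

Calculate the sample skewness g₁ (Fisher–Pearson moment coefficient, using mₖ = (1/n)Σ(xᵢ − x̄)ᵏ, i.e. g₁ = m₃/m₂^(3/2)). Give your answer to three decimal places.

x̄ = (6.7 + 9.5 + 6.6 + 11.8 + 2.7 - 16.3 + 10.7 + 7.3) / 8 = 4.8750
deviations (xᵢ − x̄): 1.8250, 4.6250, 1.7250, 6.9250, -2.1750, -21.1750, 5.8250, 2.4250
Σ(xᵢ − x̄)² = 568.5750 ⇒ m₂ = 568.5750/8 = 71.07188
Σ(xᵢ − x̄)³ = -8850.6068 ⇒ m₃ = -8850.6068/8 = -1106.32584
m₂^(3/2) = 71.07188^(1.5) = 599.16531
g₁ = m₃ / m₂^(3/2) = -1106.32584 / 599.16531 ≈ -1.846

-1.846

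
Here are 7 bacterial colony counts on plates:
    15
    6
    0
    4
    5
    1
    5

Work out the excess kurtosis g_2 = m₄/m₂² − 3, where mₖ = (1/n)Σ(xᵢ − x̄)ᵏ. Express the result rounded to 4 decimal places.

0.5799

x̄ = 5.1429
Σ(xᵢ − x̄)² = 142.8571 ⇒ m₂ = 20.40816
Σ(xᵢ − x̄)⁴ = 10437.0729 ⇒ m₄ = 1491.01041
m₂² = 416.49313
g_2 = m₄/m₂² − 3 = 3.57992 − 3 ≈ 0.5799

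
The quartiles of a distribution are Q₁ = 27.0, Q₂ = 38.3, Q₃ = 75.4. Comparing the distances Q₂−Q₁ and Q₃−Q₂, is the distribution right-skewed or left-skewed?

Q₂ − Q₁ = 11.3;  Q₃ − Q₂ = 37.1
Q₃ − Q₂ > Q₂ − Q₁ ⇒ the upper half is more spread out ⇒ right-skewed.

right-skewed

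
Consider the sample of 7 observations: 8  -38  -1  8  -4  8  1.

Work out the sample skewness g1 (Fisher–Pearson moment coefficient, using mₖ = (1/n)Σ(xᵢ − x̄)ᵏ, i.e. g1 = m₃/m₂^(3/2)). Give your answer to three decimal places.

-1.678

x̄ = (8 - 38 - 1 + 8 - 4 + 8 + 1) / 7 = -2.5714
deviations (xᵢ − x̄): 10.5714, -35.4286, 1.5714, 10.5714, -1.4286, 10.5714, 3.5714
Σ(xᵢ − x̄)² = 1607.7143 ⇒ m₂ = 1607.7143/7 = 229.67347
Σ(xᵢ − x̄)³ = -40878.6122 ⇒ m₃ = -40878.6122/7 = -5839.80175
m₂^(3/2) = 229.67347^(1.5) = 3480.69722
g1 = m₃ / m₂^(3/2) = -5839.80175 / 3480.69722 ≈ -1.678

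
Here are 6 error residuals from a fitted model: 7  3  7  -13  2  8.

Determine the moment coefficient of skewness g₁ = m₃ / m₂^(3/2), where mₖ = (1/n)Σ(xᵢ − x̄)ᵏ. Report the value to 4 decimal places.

-1.4356

x̄ = (7 + 3 + 7 - 13 + 2 + 8) / 6 = 2.3333
deviations (xᵢ − x̄): 4.6667, 0.6667, 4.6667, -15.3333, -0.3333, 5.6667
Σ(xᵢ − x̄)² = 311.3333 ⇒ m₂ = 311.3333/6 = 51.88889
Σ(xᵢ − x̄)³ = -3219.5556 ⇒ m₃ = -3219.5556/6 = -536.59259
m₂^(3/2) = 51.88889^(1.5) = 373.77612
g₁ = m₃ / m₂^(3/2) = -536.59259 / 373.77612 ≈ -1.4356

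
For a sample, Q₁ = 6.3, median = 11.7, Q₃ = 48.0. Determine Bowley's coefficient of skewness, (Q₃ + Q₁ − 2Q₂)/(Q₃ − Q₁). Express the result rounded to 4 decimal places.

numerator: Q₃ + Q₁ − 2Q₂ = 48.0 + 6.3 − 2×11.7 = 30.9000
denominator: Q₃ − Q₁ = 48.0 − 6.3 = 41.7000
Bowley skewness = 30.9000 / 41.7000 ≈ 0.7410

0.7410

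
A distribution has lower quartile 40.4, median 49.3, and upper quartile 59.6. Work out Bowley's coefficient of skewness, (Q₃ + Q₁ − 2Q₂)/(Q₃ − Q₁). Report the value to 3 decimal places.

0.073

numerator: Q₃ + Q₁ − 2Q₂ = 59.6 + 40.4 − 2×49.3 = 1.4000
denominator: Q₃ − Q₁ = 59.6 − 40.4 = 19.2000
Bowley skewness = 1.4000 / 19.2000 ≈ 0.073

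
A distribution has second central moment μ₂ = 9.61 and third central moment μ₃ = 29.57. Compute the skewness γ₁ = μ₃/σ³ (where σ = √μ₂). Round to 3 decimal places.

σ = √μ₂ = √9.61 = 3.10000
σ³ = μ₂^(3/2) = 29.79100
γ₁ = μ₃/σ³ = 29.57 / 29.79100 ≈ 0.993

0.993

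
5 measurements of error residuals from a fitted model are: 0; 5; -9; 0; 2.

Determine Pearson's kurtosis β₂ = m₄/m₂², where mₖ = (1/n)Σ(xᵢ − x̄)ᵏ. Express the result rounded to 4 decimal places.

2.6641

x̄ = -0.4000
Σ(xᵢ − x̄)² = 109.2000 ⇒ m₂ = 21.84000
Σ(xᵢ − x̄)⁴ = 6353.6160 ⇒ m₄ = 1270.72320
m₂² = 476.98560
β₂ = m₄/m₂² = 1270.72320 / 476.98560 ≈ 2.6641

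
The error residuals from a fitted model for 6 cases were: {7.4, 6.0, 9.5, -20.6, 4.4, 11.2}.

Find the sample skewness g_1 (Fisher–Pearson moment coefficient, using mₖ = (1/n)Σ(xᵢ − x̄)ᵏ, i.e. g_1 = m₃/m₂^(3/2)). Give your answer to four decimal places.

-1.6206

x̄ = (7.4 + 6.0 + 9.5 - 20.6 + 4.4 + 11.2) / 6 = 2.9833
deviations (xᵢ − x̄): 4.4167, 3.0167, 6.5167, -23.5833, 1.4167, 8.2167
Σ(xᵢ − x̄)² = 696.7683 ⇒ m₂ = 696.7683/6 = 116.12806
Σ(xᵢ − x̄)³ = -12168.4966 ⇒ m₃ = -12168.4966/6 = -2028.08276
m₂^(3/2) = 116.12806^(1.5) = 1251.42761
g_1 = m₃ / m₂^(3/2) = -2028.08276 / 1251.42761 ≈ -1.6206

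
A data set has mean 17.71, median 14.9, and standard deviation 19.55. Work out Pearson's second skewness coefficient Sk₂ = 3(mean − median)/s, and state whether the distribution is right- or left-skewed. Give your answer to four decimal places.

0.4312, right-skewed

Sk₂ = 3(17.71 − 14.9) / 19.55 = 3 × 2.8100 / 19.55
    = 8.4300 / 19.55 ≈ 0.4312
Sk₂ > 0 ⇒ mean > median ⇒ right-skewed (positive skew).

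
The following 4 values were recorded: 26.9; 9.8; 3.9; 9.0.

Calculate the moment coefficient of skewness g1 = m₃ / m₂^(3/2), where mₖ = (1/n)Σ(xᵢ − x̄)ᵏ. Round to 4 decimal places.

0.9114

x̄ = (26.9 + 9.8 + 3.9 + 9.0) / 4 = 12.4000
deviations (xᵢ − x̄): 14.5000, -2.6000, -8.5000, -3.4000
Σ(xᵢ − x̄)² = 300.8200 ⇒ m₂ = 300.8200/4 = 75.20500
Σ(xᵢ − x̄)³ = 2377.6200 ⇒ m₃ = 2377.6200/4 = 594.40500
m₂^(3/2) = 75.20500^(1.5) = 652.18390
g1 = m₃ / m₂^(3/2) = 594.40500 / 652.18390 ≈ 0.9114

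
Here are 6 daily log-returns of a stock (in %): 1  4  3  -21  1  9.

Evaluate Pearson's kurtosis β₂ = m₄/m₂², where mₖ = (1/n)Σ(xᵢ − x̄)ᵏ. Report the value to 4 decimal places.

3.7095

x̄ = -0.5000
Σ(xᵢ − x̄)² = 547.5000 ⇒ m₂ = 91.25000
Σ(xᵢ − x̄)⁴ = 185325.3750 ⇒ m₄ = 30887.56250
m₂² = 8326.56250
β₂ = m₄/m₂² = 30887.56250 / 8326.56250 ≈ 3.7095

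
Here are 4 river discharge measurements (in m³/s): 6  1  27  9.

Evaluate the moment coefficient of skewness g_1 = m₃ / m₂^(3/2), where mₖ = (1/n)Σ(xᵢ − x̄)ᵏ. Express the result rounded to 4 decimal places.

0.8617

x̄ = (6 + 1 + 27 + 9) / 4 = 10.7500
deviations (xᵢ − x̄): -4.7500, -9.7500, 16.2500, -1.7500
Σ(xᵢ − x̄)² = 384.7500 ⇒ m₂ = 384.7500/4 = 96.18750
Σ(xᵢ − x̄)³ = 3251.6250 ⇒ m₃ = 3251.6250/4 = 812.90625
m₂^(3/2) = 96.18750^(1.5) = 943.36108
g_1 = m₃ / m₂^(3/2) = 812.90625 / 943.36108 ≈ 0.8617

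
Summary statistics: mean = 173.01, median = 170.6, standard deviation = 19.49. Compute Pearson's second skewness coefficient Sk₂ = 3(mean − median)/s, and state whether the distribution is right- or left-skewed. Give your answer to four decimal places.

Sk₂ = 3(173.01 − 170.6) / 19.49 = 3 × 2.4100 / 19.49
    = 7.2300 / 19.49 ≈ 0.3710
Sk₂ > 0 ⇒ mean > median ⇒ right-skewed (positive skew).

0.3710, right-skewed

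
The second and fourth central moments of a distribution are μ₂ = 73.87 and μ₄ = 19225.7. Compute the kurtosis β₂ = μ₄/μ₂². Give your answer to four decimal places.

μ₂² = 73.87² = 5456.77690
μ₄/μ₂² = 19225.7 / 5456.77690 = 3.52327
β₂ ≈ 3.5233

3.5233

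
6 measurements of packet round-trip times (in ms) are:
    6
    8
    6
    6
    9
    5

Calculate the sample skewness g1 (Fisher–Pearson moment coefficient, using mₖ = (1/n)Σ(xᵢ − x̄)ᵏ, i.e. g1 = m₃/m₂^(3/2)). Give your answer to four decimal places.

0.6135

x̄ = (6 + 8 + 6 + 6 + 9 + 5) / 6 = 6.6667
deviations (xᵢ − x̄): -0.6667, 1.3333, -0.6667, -0.6667, 2.3333, -1.6667
Σ(xᵢ − x̄)² = 11.3333 ⇒ m₂ = 11.3333/6 = 1.88889
Σ(xᵢ − x̄)³ = 9.5556 ⇒ m₃ = 9.5556/6 = 1.59259
m₂^(3/2) = 1.88889^(1.5) = 2.59603
g1 = m₃ / m₂^(3/2) = 1.59259 / 2.59603 ≈ 0.6135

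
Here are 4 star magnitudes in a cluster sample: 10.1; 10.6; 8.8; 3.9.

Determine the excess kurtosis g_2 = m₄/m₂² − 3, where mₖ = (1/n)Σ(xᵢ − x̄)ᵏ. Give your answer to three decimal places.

-0.841

x̄ = 8.3500
Σ(xᵢ − x̄)² = 28.1300 ⇒ m₂ = 7.03250
Σ(xᵢ − x̄)⁴ = 427.1878 ⇒ m₄ = 106.79696
m₂² = 49.45606
g_2 = m₄/m₂² − 3 = 2.15943 − 3 ≈ -0.841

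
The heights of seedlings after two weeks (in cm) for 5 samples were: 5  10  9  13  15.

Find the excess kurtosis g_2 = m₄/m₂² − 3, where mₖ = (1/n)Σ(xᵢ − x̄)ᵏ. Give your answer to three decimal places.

x̄ = 10.4000
Σ(xᵢ − x̄)² = 59.2000 ⇒ m₂ = 11.84000
Σ(xᵢ − x̄)⁴ = 1347.6160 ⇒ m₄ = 269.52320
m₂² = 140.18560
g_2 = m₄/m₂² − 3 = 1.92262 − 3 ≈ -1.077

-1.077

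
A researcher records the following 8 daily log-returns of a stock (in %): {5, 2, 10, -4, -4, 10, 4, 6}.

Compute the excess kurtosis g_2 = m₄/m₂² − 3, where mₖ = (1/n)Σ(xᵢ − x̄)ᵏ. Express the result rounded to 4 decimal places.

-1.1290

x̄ = 3.6250
Σ(xᵢ − x̄)² = 207.8750 ⇒ m₂ = 25.98438
Σ(xᵢ − x̄)⁴ = 10106.3691 ⇒ m₄ = 1263.29614
m₂² = 675.18774
g_2 = m₄/m₂² − 3 = 1.87103 − 3 ≈ -1.1290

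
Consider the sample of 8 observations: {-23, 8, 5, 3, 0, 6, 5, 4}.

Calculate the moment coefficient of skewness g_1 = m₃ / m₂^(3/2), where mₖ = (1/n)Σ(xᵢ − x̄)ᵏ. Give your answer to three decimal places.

x̄ = (-23 + 8 + 5 + 3 + 0 + 6 + 5 + 4) / 8 = 1.0000
deviations (xᵢ − x̄): -24.0000, 7.0000, 4.0000, 2.0000, -1.0000, 5.0000, 4.0000, 3.0000
Σ(xᵢ − x̄)² = 696.0000 ⇒ m₂ = 696.0000/8 = 87.00000
Σ(xᵢ − x̄)³ = -13194.0000 ⇒ m₃ = -13194.0000/8 = -1649.25000
m₂^(3/2) = 87.00000^(1.5) = 811.48198
g_1 = m₃ / m₂^(3/2) = -1649.25000 / 811.48198 ≈ -2.032

-2.032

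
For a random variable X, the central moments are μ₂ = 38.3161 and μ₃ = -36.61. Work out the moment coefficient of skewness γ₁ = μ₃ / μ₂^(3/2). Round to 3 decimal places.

σ = √μ₂ = √38.3161 = 6.19000
σ³ = μ₂^(3/2) = 237.17666
γ₁ = μ₃/σ³ = -36.61 / 237.17666 ≈ -0.154

-0.154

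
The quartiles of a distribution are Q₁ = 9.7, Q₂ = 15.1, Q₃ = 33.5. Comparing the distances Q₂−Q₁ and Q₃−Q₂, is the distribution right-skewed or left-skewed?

Q₂ − Q₁ = 5.4;  Q₃ − Q₂ = 18.4
Q₃ − Q₂ > Q₂ − Q₁ ⇒ the upper half is more spread out ⇒ right-skewed.

right-skewed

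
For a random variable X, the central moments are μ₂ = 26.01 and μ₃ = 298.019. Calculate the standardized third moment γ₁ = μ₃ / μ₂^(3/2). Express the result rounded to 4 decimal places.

σ = √μ₂ = √26.01 = 5.10000
σ³ = μ₂^(3/2) = 132.65100
γ₁ = μ₃/σ³ = 298.019 / 132.65100 ≈ 2.2466

2.2466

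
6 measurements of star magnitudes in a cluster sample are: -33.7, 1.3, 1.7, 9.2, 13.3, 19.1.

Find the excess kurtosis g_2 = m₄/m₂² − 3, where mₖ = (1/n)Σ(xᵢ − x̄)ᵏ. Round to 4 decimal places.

0.3444

x̄ = 1.8167
Σ(xᵢ − x̄)² = 1746.8083 ⇒ m₂ = 291.13472
Σ(xᵢ − x̄)⁴ = 1700805.2730 ⇒ m₄ = 283467.54550
m₂² = 84759.42648
g_2 = m₄/m₂² − 3 = 3.34438 − 3 ≈ 0.3444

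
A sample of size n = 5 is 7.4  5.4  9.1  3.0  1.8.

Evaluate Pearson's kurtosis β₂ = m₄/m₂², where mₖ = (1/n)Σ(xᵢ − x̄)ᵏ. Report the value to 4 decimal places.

x̄ = 5.3400
Σ(xᵢ − x̄)² = 36.3920 ⇒ m₂ = 7.27840
Σ(xᵢ − x̄)⁴ = 404.9031 ⇒ m₄ = 80.98062
m₂² = 52.97511
β₂ = m₄/m₂² = 80.98062 / 52.97511 ≈ 1.5287

1.5287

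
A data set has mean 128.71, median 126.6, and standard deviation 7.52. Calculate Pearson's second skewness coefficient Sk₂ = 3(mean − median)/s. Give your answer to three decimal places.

Sk₂ = 3(128.71 − 126.6) / 7.52 = 3 × 2.1100 / 7.52
    = 6.3300 / 7.52 ≈ 0.842

0.842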